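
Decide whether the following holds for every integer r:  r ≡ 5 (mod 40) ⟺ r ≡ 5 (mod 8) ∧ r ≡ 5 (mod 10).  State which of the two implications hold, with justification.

The biconditional holds.

(⇒) Suppose r ≡ 5 (mod 40); write r = 40j + 5. Since 8 ∣ 40, reducing mod 8 gives r ≡ 5 (mod 8); since 10 ∣ 40, reducing mod 10 gives r ≡ 5 (mod 10).

(⇐) Conversely, if r ≡ 5 (mod 8) and r ≡ 5 (mod 10), then by the Chinese remainder theorem r ≡ 5 (mod 40). This is exactly r ≡ 5 (mod 40).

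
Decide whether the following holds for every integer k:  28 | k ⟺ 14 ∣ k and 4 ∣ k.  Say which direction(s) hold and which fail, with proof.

[⇒] If 28 ∣ k, write k = 28q. Since 28 = 2·14, k = 14·(2q), so 14 ∣ k; and since 28 = 7·4, k = 4·(7q), so 4 ∣ k.

[⇐] Suppose 14 ∣ k and 4 ∣ k. Any common multiple of 14 and 4 is a multiple of their lcm; here lcm(14, 4) = 14·4/gcd(14, 4) = 56/2 = 28, so 28 ∣ k.

The biconditional holds.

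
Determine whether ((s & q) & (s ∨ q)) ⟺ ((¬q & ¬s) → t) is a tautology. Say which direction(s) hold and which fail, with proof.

(⇒) Assume the antecedent. If q is true, (¬q & ¬s) → t reduces to true regardless of the other variables. If q is false, the antecedent cannot hold. Either way (¬q & ¬s) → t holds.

(⇐) This fails. Under q = T, s = F, t = F, the left side is false but the right side is true.

(⇒) holds; (⇐) fails.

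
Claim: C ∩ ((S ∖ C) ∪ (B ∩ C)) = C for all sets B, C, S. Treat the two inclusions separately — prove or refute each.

(⊆) holds; (⊇) fails.

Forward inclusion. Let x ∈ C ∩ ((S ∖ C) ∪ (B ∩ C)). Then either x ∈ B ∩ C and x ∉ S; or x ∈ B ∩ C ∩ S. In each case x ∈ C, so C ∩ ((S ∖ C) ∪ (B ∩ C)) ⊆ C.

Reverse inclusion. This inclusion fails. Take B = ∅, C = {1}, S = ∅; then 1 ∈ C but 1 ∉ C ∩ ((S ∖ C) ∪ (B ∩ C)).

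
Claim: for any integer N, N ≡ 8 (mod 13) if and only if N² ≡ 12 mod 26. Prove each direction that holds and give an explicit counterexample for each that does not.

Forward direction. This fails: take N = 21. Then 21 ≡ 8 (mod 13), but 21² = 441 ≡ 25 (mod 26), not 12.

Converse. This fails: take N = 18. Then 18² = 324 ≡ 12 (mod 26), yet 18 ≡ 5 (mod 13), not 8.

Both directions fail.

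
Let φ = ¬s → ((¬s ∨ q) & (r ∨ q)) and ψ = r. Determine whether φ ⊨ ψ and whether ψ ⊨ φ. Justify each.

Forward direction. This fails. Under q = T, r = F, s = F, the left side is true but the right side is false.

Converse. Assume the antecedent. If q is true, ¬s → ((¬s ∨ q) & (r ∨ q)) reduces to true regardless of the other variables. If q is false, the antecedent forces (q = F, r = T, s = F) or (q = F, r = T, s = T), and ¬s → ((¬s ∨ q) & (r ∨ q)) holds there. Either way ¬s → ((¬s ∨ q) & (r ∨ q)) holds.

Not equivalent: only (⇐) holds.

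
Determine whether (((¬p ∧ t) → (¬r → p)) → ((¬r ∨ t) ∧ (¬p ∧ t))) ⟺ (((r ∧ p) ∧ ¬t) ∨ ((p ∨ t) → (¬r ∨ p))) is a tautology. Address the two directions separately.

Both directions fail.

(⟹) This fails. Under p = F, r = T, t = T, the left side is true but the right side is false.

(⟸) This fails. Under p = F, r = F, t = F, the left side is false but the right side is true.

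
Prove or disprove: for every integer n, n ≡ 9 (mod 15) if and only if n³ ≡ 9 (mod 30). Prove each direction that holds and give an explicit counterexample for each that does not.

(←) The residues r modulo 30 with r³ ≡ 9 (mod 30) are exactly {9}, and each is ≡ 9 (mod 15).

(→) This fails: take n = 24. Then 24 ≡ 9 (mod 15), but 24³ = 13824 ≡ 24 (mod 30), not 9.

Only the reverse direction holds.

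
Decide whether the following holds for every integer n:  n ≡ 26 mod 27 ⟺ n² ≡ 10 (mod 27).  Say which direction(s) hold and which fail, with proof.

Forward direction. This fails: take n = 26. Then 26 ≡ 26 (mod 27), but 26² = 676 ≡ 1 (mod 27), not 10.

Converse. This fails: take n = 8. Then 8² = 64 ≡ 10 (mod 27), yet 8 ≡ 8 (mod 27), not 26.

(⇒) fails and (⇐) fails.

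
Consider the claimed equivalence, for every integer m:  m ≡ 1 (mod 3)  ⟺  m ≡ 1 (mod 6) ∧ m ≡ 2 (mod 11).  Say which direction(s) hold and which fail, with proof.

(→) This fails: m = 1 gives 1 ≡ 1 (mod 3) but 1 ≡ 1 (mod 11), so the conjunction on the right does not hold.

(←) Conversely, if m ≡ 1 (mod 6) and m ≡ 2 (mod 11), then by the Chinese remainder theorem m ≡ 13 (mod 66). Since 13 ≡ 1 (mod 3) and 3 ∣ 66, we get m ≡ 1 (mod 3).

Not equivalent: only (⇐) holds.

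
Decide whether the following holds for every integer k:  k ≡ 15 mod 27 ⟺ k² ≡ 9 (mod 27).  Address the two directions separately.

The forward direction holds; the converse fails.

(⟹) Suppose k ≡ 15 mod 27. Write k = 27j + 15. Then (27j + 15)² = 729j² + 810j + 225 = 27(27j² + 30j + 8) + 9, so k² ≡ 9 (mod 27).

(⟸) This fails: take k = 3. Then 3² = 9 ≡ 9 (mod 27), yet 3 ≡ 3 (mod 27), not 15.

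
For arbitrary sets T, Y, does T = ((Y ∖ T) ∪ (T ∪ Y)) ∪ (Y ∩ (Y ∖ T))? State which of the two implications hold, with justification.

(⟹) Let x ∈ T. Then either x ∈ T and x ∉ Y; or x ∈ T ∩ Y. In each case x ∈ ((Y ∖ T) ∪ (T ∪ Y)) ∪ (Y ∩ (Y ∖ T)), so T ⊆ ((Y ∖ T) ∪ (T ∪ Y)) ∪ (Y ∩ (Y ∖ T)).

(⟸) This inclusion fails. Take T = ∅, Y = {1}; then 1 ∈ ((Y ∖ T) ∪ (T ∪ Y)) ∪ (Y ∩ (Y ∖ T)) but 1 ∉ T.

(⊆) holds; (⊇) fails.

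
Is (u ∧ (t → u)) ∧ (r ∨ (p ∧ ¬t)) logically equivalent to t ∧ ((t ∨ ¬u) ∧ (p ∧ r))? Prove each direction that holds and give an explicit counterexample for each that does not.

(⟹) This fails. Under t = F, p = T, r = F, u = T, the left side is true but the right side is false.

(⟸) This fails. Under t = T, p = T, r = T, u = F, the left side is false but the right side is true.

Both directions fail.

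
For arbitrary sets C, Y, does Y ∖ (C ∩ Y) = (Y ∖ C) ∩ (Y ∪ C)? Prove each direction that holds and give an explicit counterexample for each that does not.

Both inclusions hold; the sets are equal.

Forward inclusion. Let x ∈ Y ∖ (C ∩ Y). Then x ∈ Y and x ∉ C, from which x ∈ (Y ∖ C) ∩ (Y ∪ C).

Reverse inclusion. Let x ∈ (Y ∖ C) ∩ (Y ∪ C). Then x ∈ Y and x ∉ C, from which x ∈ Y ∖ (C ∩ Y).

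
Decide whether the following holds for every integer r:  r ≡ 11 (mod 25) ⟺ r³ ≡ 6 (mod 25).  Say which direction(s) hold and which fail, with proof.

Equivalent; both directions hold.

(←) Suppose r³ ≡ 6 (mod 25). The only residue r in {0, …, 24} with r³ ≡ 6 (mod 25) is r = 11, so r ≡ 11 (mod 25).

(→) Suppose r ≡ 11 (mod 25). Write r = 25j + 11. Then (25j + 11)³ = 15625j³ + 20625j² + 9075j + 1331 = 25(625j³ + 825j² + 363j + 53) + 6, so r³ ≡ 6 (mod 25).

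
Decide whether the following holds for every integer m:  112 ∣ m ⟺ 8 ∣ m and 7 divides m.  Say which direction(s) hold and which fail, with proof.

Forward direction. If 112 ∣ m, write m = 112q. Since 112 = 14·8, m = 8·(14q), so 8 ∣ m; and since 112 = 16·7, m = 7·(16q), so 7 ∣ m.

Converse. This fails: take m = 56. Both 8 ∣ 56 and 7 ∣ 56, yet 56 is not a multiple of 112 (since 56 = 0·112 + 56), so 112 ∤ 56.

Only the forward implication holds.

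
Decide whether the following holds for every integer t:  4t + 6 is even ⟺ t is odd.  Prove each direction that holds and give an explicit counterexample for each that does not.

(⇒) fails; (⇐) holds.

Forward direction. This fails: take t = 4. Then 4t + 6 = 22, which is even, yet t = 4 is even, not odd.

Converse. Suppose t is odd. Since 4 is even, 4t is even for every t, so 4t + 6 has the same parity as 6, which is even. Hence 4t + 6 is even.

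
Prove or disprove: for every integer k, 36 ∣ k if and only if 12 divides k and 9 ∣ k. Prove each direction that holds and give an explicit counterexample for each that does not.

Equivalent; both directions hold.

(⇒) If 36 ∣ k, write k = 36q. Since 36 = 3·12, k = 12·(3q), so 12 ∣ k; and since 36 = 4·9, k = 9·(4q), so 9 ∣ k.

(⇐) Suppose 12 ∣ k and 9 ∣ k. Any common multiple of 12 and 9 is a multiple of their lcm; here lcm(12, 9) = 12·9/gcd(12, 9) = 108/3 = 36, so 36 ∣ k.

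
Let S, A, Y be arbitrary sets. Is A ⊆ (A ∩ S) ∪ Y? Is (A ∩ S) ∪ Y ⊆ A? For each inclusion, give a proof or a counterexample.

Both inclusions fail.

(⊆) This inclusion fails. Take S = ∅, A = {1}, Y = ∅; then 1 ∈ A but 1 ∉ (A ∩ S) ∪ Y.

(⊇) This inclusion fails. Take S = ∅, A = ∅, Y = {1}; then 1 ∈ (A ∩ S) ∪ Y but 1 ∉ A.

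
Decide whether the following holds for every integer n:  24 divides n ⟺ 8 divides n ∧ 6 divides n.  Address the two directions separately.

Both implications hold.

(⇐) Suppose 8 ∣ n and 6 ∣ n. Any common multiple of 8 and 6 is a multiple of their lcm; here lcm(8, 6) = 8·6/gcd(8, 6) = 48/2 = 24, so 24 ∣ n.

(⇒) If 24 ∣ n, write n = 24q. Since 24 = 3·8, n = 8·(3q), so 8 ∣ n; and since 24 = 4·6, n = 6·(4q), so 6 ∣ n.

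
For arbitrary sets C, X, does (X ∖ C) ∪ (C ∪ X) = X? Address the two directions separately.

Forward inclusion. This inclusion fails. Take C = {1}, X = ∅; then 1 ∈ (X ∖ C) ∪ (C ∪ X) but 1 ∉ X.

Reverse inclusion. Let x ∈ X. Then either x ∈ X and x ∉ C; or x ∈ C ∩ X. In each case x ∈ (X ∖ C) ∪ (C ∪ X), so X ⊆ (X ∖ C) ∪ (C ∪ X).

The sets are not equal: only the reverse inclusion holds.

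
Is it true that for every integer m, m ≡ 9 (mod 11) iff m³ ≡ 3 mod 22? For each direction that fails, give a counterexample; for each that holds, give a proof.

(⟹) This fails: take m = 20. Then 20 ≡ 9 (mod 11), but 20³ = 8000 ≡ 14 (mod 22), not 3.

(⟸) Conversely, the residues r modulo 22 with r³ ≡ 3 (mod 22) are exactly {9}, and each is ≡ 9 (mod 11).

Only the reverse direction holds.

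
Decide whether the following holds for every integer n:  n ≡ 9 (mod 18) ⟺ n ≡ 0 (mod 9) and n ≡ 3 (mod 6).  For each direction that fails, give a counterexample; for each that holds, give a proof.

[⇐] If n ≡ 0 (mod 9) and n ≡ 3 (mod 6), then by the Chinese remainder theorem n ≡ 9 (mod 18). This is exactly n ≡ 9 (mod 18).

[⇒] Suppose n ≡ 9 (mod 18); write n = 18j + 9. Since 9 ∣ 18, reducing mod 9 gives n ≡ 9 ≡ 0 (mod 9); since 6 ∣ 18, reducing mod 6 gives n ≡ 9 ≡ 3 (mod 6).

Equivalent; both directions hold.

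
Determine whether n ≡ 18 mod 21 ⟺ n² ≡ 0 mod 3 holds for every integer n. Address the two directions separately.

Only the forward direction holds.

Forward direction. Suppose n ≡ 18 (mod 21). Then n² ≡ 18² = 324 (mod 21), and since 3 ∣ 21, also n² ≡ 0 (mod 3).

Converse. This fails: take n = 0. Then 0² = 0 ≡ 0 (mod 3), yet 0 ≡ 0 (mod 21), not 18.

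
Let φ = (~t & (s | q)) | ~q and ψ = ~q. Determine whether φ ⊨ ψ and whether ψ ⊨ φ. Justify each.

The forward direction fails; the converse holds.

[⇒] This fails. Under t = F, q = T, s = F, the left side is true but the right side is false.

[⇐] Assume the antecedent. If t is true, the antecedent forces (t = T, q = F, s = F) or (t = T, q = F, s = T), and (~t & (s | q)) | ~q holds there. If t is false, (~t & (s | q)) | ~q reduces to true regardless of the other variables. Either way (~t & (s | q)) | ~q holds.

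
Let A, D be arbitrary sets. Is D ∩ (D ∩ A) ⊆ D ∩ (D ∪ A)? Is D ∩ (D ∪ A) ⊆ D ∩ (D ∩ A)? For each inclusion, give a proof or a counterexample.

(⊆) holds; (⊇) fails.

(⟸) This inclusion fails. Take A = ∅, D = {1}; then 1 ∈ D ∩ (D ∪ A) but 1 ∉ D ∩ (D ∩ A).

(⟹) Let x ∈ D ∩ (D ∩ A). Then x ∈ A ∩ D, from which x ∈ D ∩ (D ∪ A).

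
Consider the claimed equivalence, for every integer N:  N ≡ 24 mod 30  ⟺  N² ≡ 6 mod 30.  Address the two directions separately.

(⇒) holds; (⇐) fails.

Converse. This fails: take N = 6. Then 6² = 36 ≡ 6 (mod 30), yet 6 ≡ 6 (mod 30), not 24.

Forward direction. Suppose N ≡ 24 mod 30. Write N = 30j + 24. Then (30j + 24)² = 900j² + 1440j + 576 = 30(30j² + 48j + 19) + 6, so N² ≡ 6 (mod 30).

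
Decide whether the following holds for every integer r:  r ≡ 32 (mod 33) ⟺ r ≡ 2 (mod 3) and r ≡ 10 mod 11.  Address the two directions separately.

(⇒) Suppose r ≡ 32 (mod 33); write r = 33j + 32. Since 3 ∣ 33, reducing mod 3 gives r ≡ 32 ≡ 2 (mod 3); since 11 ∣ 33, reducing mod 11 gives r ≡ 32 ≡ 10 (mod 11).

(⇐) Conversely, if r ≡ 2 (mod 3) and r ≡ 10 (mod 11), then by the Chinese remainder theorem r ≡ 32 (mod 33). This is exactly r ≡ 32 (mod 33).

Both directions hold; the statement is true.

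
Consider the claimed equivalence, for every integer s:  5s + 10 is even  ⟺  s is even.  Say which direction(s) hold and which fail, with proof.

[⇒] Suppose 5s + 10 is even. Since 5 is odd, 5s and s have the same parity, so 5s + 10 ≡ s + 10 (mod 2). As 10 is even, 5s + 10 is even exactly when s is even. Thus s is even.

[⇐] Conversely, suppose s is even; write s = 2j. Then 5s + 10 = 5·(2j) + 10 = 2·5j + 10, which is even.

The biconditional holds.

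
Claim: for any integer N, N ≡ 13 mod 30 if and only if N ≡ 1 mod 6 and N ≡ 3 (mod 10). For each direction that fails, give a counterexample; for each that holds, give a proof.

(⇒) Suppose N ≡ 13 (mod 30); write N = 30j + 13. Since 6 ∣ 30, reducing mod 6 gives N ≡ 13 ≡ 1 (mod 6); since 10 ∣ 30, reducing mod 10 gives N ≡ 13 ≡ 3 (mod 10).

(⇐) Conversely, if N ≡ 1 (mod 6) and N ≡ 3 (mod 10), then by the Chinese remainder theorem N ≡ 13 (mod 30). This is exactly N ≡ 13 (mod 30).

The biconditional holds.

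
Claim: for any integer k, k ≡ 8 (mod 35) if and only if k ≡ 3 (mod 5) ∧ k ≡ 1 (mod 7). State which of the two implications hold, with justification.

(→) Suppose k ≡ 8 (mod 35); write k = 35j + 8. Since 5 ∣ 35, reducing mod 5 gives k ≡ 8 ≡ 3 (mod 5); since 7 ∣ 35, reducing mod 7 gives k ≡ 8 ≡ 1 (mod 7).

(←) Conversely, if k ≡ 3 (mod 5) and k ≡ 1 (mod 7), then by the Chinese remainder theorem k ≡ 8 (mod 35). This is exactly k ≡ 8 (mod 35).

Both implications hold.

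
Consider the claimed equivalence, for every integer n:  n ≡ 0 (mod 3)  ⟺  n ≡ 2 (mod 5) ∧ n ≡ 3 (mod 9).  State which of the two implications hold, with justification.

(→) This fails: n = 0 gives 0 ≡ 0 (mod 3) but 0 ≡ 0 (mod 5), so the conjunction on the right does not hold.

(←) Conversely, if n ≡ 2 (mod 5) and n ≡ 3 (mod 9), then by the Chinese remainder theorem n ≡ 12 (mod 45). Since 12 ≡ 0 (mod 3) and 3 ∣ 45, we get n ≡ 0 (mod 3).

Only the reverse direction holds.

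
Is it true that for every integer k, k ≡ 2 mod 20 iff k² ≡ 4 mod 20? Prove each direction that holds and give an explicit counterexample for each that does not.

Forward direction. Suppose k ≡ 2 mod 20. Write k = 20j + 2. Then (20j + 2)² = 400j² + 80j + 4 = 20(20j² + 4j) + 4, so k² ≡ 4 (mod 20).

Converse. This fails: take k = 8. Then 8² = 64 ≡ 4 (mod 20), yet 8 ≡ 8 (mod 20), not 2.

The forward direction holds; the converse fails.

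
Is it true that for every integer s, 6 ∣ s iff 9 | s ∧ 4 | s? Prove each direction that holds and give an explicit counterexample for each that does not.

(⟹) This fails: take s = 6. Certainly 6 ∣ 6, but 9 ∤ 6.

(⟸) Suppose 9 ∣ s and 4 ∣ s. Any common multiple of 9 and 4 is a multiple of their lcm; here gcd(9, 4) = 1, so lcm(9, 4) = 9·4 = 36, so 36 ∣ s. Since 6 ∣ 36, it follows that 6 ∣ s.

Not equivalent: only (⇐) holds.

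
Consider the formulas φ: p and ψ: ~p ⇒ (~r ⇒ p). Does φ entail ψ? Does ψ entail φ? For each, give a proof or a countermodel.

(→) Assume the antecedent. If r is true, ~p ⇒ (~r ⇒ p) reduces to true regardless of the other variables. If r is false, the antecedent forces (r = F, p = T), and ~p ⇒ (~r ⇒ p) holds there. Either way ~p ⇒ (~r ⇒ p) holds.

(←) This fails. Under r = T, p = F, the left side is false but the right side is true.

The forward direction holds; the converse fails.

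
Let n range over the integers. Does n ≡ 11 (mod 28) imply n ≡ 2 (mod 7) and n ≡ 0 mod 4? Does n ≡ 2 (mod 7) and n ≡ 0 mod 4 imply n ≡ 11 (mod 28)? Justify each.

(→) This fails: n = 11 gives 11 ≡ 11 (mod 28) but 11 ≡ 4 (mod 7), so the conjunction on the right does not hold.

(←) This fails: n = 16 satisfies both congruences on the right (16 ≡ 2 mod 7 and 16 ≡ 0 mod 4) yet 16 ≡ 16 (mod 28), not 11.

Both directions fail.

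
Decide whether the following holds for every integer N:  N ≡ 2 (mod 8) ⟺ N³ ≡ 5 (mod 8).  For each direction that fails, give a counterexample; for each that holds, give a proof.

(→) This fails: take N = 2. Then 2 ≡ 2 (mod 8), but 2³ = 8 ≡ 0 (mod 8), not 5.

(←) This fails: take N = 5. Then 5³ = 125 ≡ 5 (mod 8), yet 5 ≡ 5 (mod 8), not 2.

Neither implication holds.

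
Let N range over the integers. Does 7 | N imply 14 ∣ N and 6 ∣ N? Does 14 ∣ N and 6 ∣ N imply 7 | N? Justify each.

Not equivalent: only (⇐) holds.

(⟹) This fails: take N = 7. Certainly 7 ∣ 7, but 14 ∤ 7.

(⟸) Suppose 14 ∣ N and 6 ∣ N. Any common multiple of 14 and 6 is a multiple of their lcm; here lcm(14, 6) = 14·6/gcd(14, 6) = 84/2 = 42, so 42 ∣ N. Since 7 ∣ 42, it follows that 7 ∣ N.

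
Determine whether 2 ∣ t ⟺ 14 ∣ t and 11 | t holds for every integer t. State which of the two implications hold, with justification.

Only the reverse direction holds.

(⇒) This fails: take t = 2. Certainly 2 ∣ 2, but 14 ∤ 2.

(⇐) Suppose 14 ∣ t and 11 ∣ t. Any common multiple of 14 and 11 is a multiple of their lcm; here gcd(14, 11) = 1, so lcm(14, 11) = 14·11 = 154, so 154 ∣ t. Since 2 ∣ 154, it follows that 2 ∣ t.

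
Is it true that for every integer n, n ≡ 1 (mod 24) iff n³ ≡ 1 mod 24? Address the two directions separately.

(←) Suppose n³ ≡ 1 (mod 24). The only residue r in {0, …, 23} with r³ ≡ 1 (mod 24) is r = 1, so n ≡ 1 (mod 24).

(→) Suppose n ≡ 1 (mod 24). Write n = 24j + 1. Then (24j + 1)³ = 13824j³ + 1728j² + 72j + 1 = 24(576j³ + 72j² + 3j) + 1, so n³ ≡ 1 (mod 24).

The biconditional holds.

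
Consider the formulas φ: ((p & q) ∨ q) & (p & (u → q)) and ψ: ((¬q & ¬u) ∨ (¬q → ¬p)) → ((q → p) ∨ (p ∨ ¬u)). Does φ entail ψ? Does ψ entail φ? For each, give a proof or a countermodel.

Not equivalent: only (⇒) holds.

(⇒) Assume the antecedent. If u is true, the antecedent forces (u = T, q = T, p = T), and the consequent holds there. If u is false, the consequent reduces to true regardless of the other variables. Either way the consequent holds.

(⇐) This fails. Under u = F, q = F, p = F, the left side is false but the right side is true.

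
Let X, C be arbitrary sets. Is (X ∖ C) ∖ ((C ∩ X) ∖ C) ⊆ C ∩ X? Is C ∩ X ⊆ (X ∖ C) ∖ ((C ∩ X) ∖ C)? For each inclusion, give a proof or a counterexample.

(⟹) This inclusion fails. Take X = {1}, C = ∅; then 1 ∈ (X ∖ C) ∖ ((C ∩ X) ∖ C) but 1 ∉ C ∩ X.

(⟸) This inclusion fails. Take X = {1}, C = {1}; then 1 ∈ C ∩ X but 1 ∉ (X ∖ C) ∖ ((C ∩ X) ∖ C).

Neither inclusion holds.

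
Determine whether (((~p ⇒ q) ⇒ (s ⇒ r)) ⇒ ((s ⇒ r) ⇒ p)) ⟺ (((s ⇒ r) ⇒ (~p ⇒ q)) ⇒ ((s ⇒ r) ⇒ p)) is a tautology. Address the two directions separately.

[⇒] Assume the antecedent. If p is true, the consequent reduces to true regardless of the other variables. If p is false, the antecedent forces (p = F, q = F, r = F, s = T) or (p = F, q = T, r = F, s = T), and the consequent holds there. Either way the consequent holds.

[⇐] This fails. Under p = F, q = F, r = F, s = F, the left side is false but the right side is true.

Only the forward implication holds.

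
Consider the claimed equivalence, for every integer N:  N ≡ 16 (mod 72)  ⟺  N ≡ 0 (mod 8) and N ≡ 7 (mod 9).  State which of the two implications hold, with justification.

Both implications hold.

(⟹) Suppose N ≡ 16 (mod 72); write N = 72j + 16. Since 8 ∣ 72, reducing mod 8 gives N ≡ 16 ≡ 0 (mod 8); since 9 ∣ 72, reducing mod 9 gives N ≡ 16 ≡ 7 (mod 9).

(⟸) Conversely, if N ≡ 0 (mod 8) and N ≡ 7 (mod 9), then by the Chinese remainder theorem N ≡ 16 (mod 72). This is exactly N ≡ 16 (mod 72).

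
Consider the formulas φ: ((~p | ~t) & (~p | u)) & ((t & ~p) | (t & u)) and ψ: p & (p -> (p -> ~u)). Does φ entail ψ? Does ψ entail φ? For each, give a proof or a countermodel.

Forward direction. This fails. Under p = F, t = T, u = F, the left side is true but the right side is false.

Converse. This fails. Under p = T, t = F, u = F, the left side is false but the right side is true.

Both directions fail.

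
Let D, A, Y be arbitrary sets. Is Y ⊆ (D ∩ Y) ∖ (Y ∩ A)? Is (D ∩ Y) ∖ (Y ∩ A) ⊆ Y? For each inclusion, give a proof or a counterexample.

(⊆) This inclusion fails. Take D = ∅, A = ∅, Y = {1}; then 1 ∈ Y but 1 ∉ (D ∩ Y) ∖ (Y ∩ A).

(⊇) Let x ∈ (D ∩ Y) ∖ (Y ∩ A). Then x ∈ D ∩ Y and x ∉ A, from which x ∈ Y.

Only the reverse inclusion holds.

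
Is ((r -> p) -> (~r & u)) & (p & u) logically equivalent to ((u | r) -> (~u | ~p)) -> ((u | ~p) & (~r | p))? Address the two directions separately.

(⇒) holds; (⇐) fails.

(⟹) Assume the antecedent. If p is true, the antecedent forces (p = T, r = F, u = T), and the consequent holds there. If p is false, the antecedent cannot hold. Either way the consequent holds.

(⟸) This fails. Under p = F, r = F, u = F, the left side is false but the right side is true.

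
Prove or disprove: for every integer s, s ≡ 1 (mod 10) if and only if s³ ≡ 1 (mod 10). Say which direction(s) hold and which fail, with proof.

[⇒] Suppose s ≡ 1 (mod 10). Write s = 10j + 1. Then (10j + 1)³ = 1000j³ + 300j² + 30j + 1 = 10(100j³ + 30j² + 3j) + 1, so s³ ≡ 1 (mod 10).

[⇐] For the converse, argue contrapositively. If s ≢ 1 (mod 10), then s is congruent to one of 0, 2, 3, 4, 5, 6, 7, 8, 9 modulo 10, and these give s³ ≡ 0, 8, 7, 4, 5, 6, 3, 2, 9 respectively — never 1.

Both implications hold.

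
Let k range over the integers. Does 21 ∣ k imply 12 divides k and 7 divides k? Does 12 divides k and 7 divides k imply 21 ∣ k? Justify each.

[⇐] Suppose 12 ∣ k and 7 ∣ k. Any common multiple of 12 and 7 is a multiple of their lcm; here gcd(12, 7) = 1, so lcm(12, 7) = 12·7 = 84, so 84 ∣ k. Since 21 ∣ 84, it follows that 21 ∣ k.

[⇒] This fails: take k = 21. Certainly 21 ∣ 21, but 12 ∤ 21.

The forward direction fails; the converse holds.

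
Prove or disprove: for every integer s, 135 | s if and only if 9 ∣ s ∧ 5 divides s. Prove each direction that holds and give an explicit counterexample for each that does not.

Only the forward direction holds.

(⟹) If 135 ∣ s, write s = 135q. Since 135 = 15·9, s = 9·(15q), so 9 ∣ s; and since 135 = 27·5, s = 5·(27q), so 5 ∣ s.

(⟸) This fails: take s = 45. Both 9 ∣ 45 and 5 ∣ 45, yet 45 is not a multiple of 135 (since 45 = 0·135 + 45), so 135 ∤ 45.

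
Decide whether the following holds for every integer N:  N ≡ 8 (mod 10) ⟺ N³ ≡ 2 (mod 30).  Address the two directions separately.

Forward direction. This fails: take N = 18. Then 18 ≡ 8 (mod 10), but 18³ = 5832 ≡ 12 (mod 30), not 2.

Converse. The residues r modulo 30 with r³ ≡ 2 (mod 30) are exactly {8}, and each is ≡ 8 (mod 10).

Only the reverse direction holds.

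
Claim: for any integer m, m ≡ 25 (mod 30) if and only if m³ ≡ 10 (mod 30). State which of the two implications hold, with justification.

Forward direction. This fails: take m = 25. Then 25 ≡ 25 (mod 30), but 25³ = 15625 ≡ 25 (mod 30), not 10.

Converse. This fails: take m = 10. Then 10³ = 1000 ≡ 10 (mod 30), yet 10 ≡ 10 (mod 30), not 25.

Neither direction holds.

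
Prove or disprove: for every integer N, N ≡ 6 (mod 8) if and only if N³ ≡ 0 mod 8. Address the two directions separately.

(←) This fails: take N = 0. Then 0³ = 0 ≡ 0 (mod 8), yet 0 ≡ 0 (mod 8), not 6.

(→) Suppose N ≡ 6 (mod 8). Write N = 8j + 6. Then (8j + 6)³ = 512j³ + 1152j² + 864j + 216 = 8(64j³ + 144j² + 108j + 27) + 0, so N³ ≡ 0 (mod 8).

(⇒) holds; (⇐) fails.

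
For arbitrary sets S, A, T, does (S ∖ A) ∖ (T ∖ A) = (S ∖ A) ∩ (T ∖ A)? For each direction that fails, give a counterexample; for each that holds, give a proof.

(⟹) This inclusion fails. Take S = {1}, A = ∅, T = ∅; then 1 ∈ (S ∖ A) ∖ (T ∖ A) but 1 ∉ (S ∖ A) ∩ (T ∖ A).

(⟸) This inclusion fails. Take S = {1}, A = ∅, T = {1}; then 1 ∈ (S ∖ A) ∩ (T ∖ A) but 1 ∉ (S ∖ A) ∖ (T ∖ A).

(⊆) fails and (⊇) fails.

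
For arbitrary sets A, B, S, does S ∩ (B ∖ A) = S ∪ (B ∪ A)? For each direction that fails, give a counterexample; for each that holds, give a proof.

(⊆) holds; (⊇) fails.

(⊆) Let x ∈ S ∩ (B ∖ A). Then x ∈ B ∩ S and x ∉ A, from which x ∈ S ∪ (B ∪ A).

(⊇) This inclusion fails. Take A = {1}, B = ∅, S = ∅; then 1 ∈ S ∪ (B ∪ A) but 1 ∉ S ∩ (B ∖ A).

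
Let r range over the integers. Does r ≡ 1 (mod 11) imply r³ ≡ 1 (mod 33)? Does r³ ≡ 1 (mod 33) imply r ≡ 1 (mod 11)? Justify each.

Only the reverse direction holds.

(⇐) The residues r modulo 33 with r³ ≡ 1 (mod 33) are exactly {1}, and each is ≡ 1 (mod 11).

(⇒) This fails: take r = 12. Then 12 ≡ 1 (mod 11), but 12³ = 1728 ≡ 12 (mod 33), not 1.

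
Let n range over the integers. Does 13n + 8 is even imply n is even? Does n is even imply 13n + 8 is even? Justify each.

(→) Suppose 13n + 8 is even. Since 13 is odd, 13n and n have the same parity, so 13n + 8 ≡ n + 8 (mod 2). As 8 is even, 13n + 8 is even exactly when n is even. Thus n is even.

(←) Conversely, suppose n is even; write n = 2j. Then 13n + 8 = 13·(2j) + 8 = 2·13j + 8, which is even.

Both implications hold.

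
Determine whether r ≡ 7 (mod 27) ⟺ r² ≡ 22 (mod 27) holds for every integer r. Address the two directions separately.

Forward direction. Suppose r ≡ 7 (mod 27). Write r = 27j + 7. Then (27j + 7)² = 729j² + 378j + 49 = 27(27j² + 14j + 1) + 22, so r² ≡ 22 (mod 27).

Converse. This fails: take r = 20. Then 20² = 400 ≡ 22 (mod 27), yet 20 ≡ 20 (mod 27), not 7.

Only the forward implication holds.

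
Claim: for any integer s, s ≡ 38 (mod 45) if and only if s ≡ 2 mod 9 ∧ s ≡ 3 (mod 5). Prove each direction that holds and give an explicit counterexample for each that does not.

(→) Suppose s ≡ 38 (mod 45); write s = 45j + 38. Since 9 ∣ 45, reducing mod 9 gives s ≡ 38 ≡ 2 (mod 9); since 5 ∣ 45, reducing mod 5 gives s ≡ 38 ≡ 3 (mod 5).

(←) Conversely, if s ≡ 2 (mod 9) and s ≡ 3 (mod 5), then by the Chinese remainder theorem s ≡ 38 (mod 45). This is exactly s ≡ 38 (mod 45).

Both directions hold.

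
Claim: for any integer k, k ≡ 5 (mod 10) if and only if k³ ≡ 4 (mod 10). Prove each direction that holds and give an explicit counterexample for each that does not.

(⇒) fails and (⇐) fails.

(⟹) This fails: take k = 5. Then 5 ≡ 5 (mod 10), but 5³ = 125 ≡ 5 (mod 10), not 4.

(⟸) This fails: take k = 4. Then 4³ = 64 ≡ 4 (mod 10), yet 4 ≡ 4 (mod 10), not 5.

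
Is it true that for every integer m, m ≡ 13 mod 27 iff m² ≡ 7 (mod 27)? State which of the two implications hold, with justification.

The forward direction holds; the converse fails.

[⇒] Suppose m ≡ 13 mod 27. Write m = 27j + 13. Then (27j + 13)² = 729j² + 702j + 169 = 27(27j² + 26j + 6) + 7, so m² ≡ 7 (mod 27).

[⇐] This fails: take m = 14. Then 14² = 196 ≡ 7 (mod 27), yet 14 ≡ 14 (mod 27), not 13.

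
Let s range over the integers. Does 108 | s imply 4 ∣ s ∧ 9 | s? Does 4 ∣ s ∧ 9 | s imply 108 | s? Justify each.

The forward direction holds; the converse fails.

Converse. This fails: take s = 36. Both 4 ∣ 36 and 9 ∣ 36, yet 36 is not a multiple of 108 (since 36 = 0·108 + 36), so 108 ∤ 36.

Forward direction. If 108 ∣ s, write s = 108q. Since 108 = 27·4, s = 4·(27q), so 4 ∣ s; and since 108 = 12·9, s = 9·(12q), so 9 ∣ s.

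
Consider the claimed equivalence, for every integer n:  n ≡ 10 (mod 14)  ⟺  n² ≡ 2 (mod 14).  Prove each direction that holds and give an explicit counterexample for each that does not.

[⇒] Suppose n ≡ 10 (mod 14). Write n = 14j + 10. Then (14j + 10)² = 196j² + 280j + 100 = 14(14j² + 20j + 7) + 2, so n² ≡ 2 (mod 14).

[⇐] This fails: take n = 4. Then 4² = 16 ≡ 2 (mod 14), yet 4 ≡ 4 (mod 14), not 10.

Not equivalent: only (⇒) holds.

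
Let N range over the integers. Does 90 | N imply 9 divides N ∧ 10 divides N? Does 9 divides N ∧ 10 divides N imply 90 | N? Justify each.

(⟹) If 90 ∣ N, write N = 90q. Since 90 = 10·9, N = 9·(10q), so 9 ∣ N; and since 90 = 9·10, N = 10·(9q), so 10 ∣ N.

(⟸) Suppose 9 ∣ N and 10 ∣ N. Any common multiple of 9 and 10 is a multiple of their lcm; here gcd(9, 10) = 1, so lcm(9, 10) = 9·10 = 90, so 90 ∣ N.

The biconditional holds.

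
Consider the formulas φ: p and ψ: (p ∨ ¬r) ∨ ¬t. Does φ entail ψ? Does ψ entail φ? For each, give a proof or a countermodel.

(→) Assume the antecedent. If t is true, the antecedent forces (t = T, p = T, r = F) or (t = T, p = T, r = T), and (p ∨ ¬r) ∨ ¬t holds there. If t is false, (p ∨ ¬r) ∨ ¬t reduces to true regardless of the other variables. Either way (p ∨ ¬r) ∨ ¬t holds.

(←) This fails. Under t = F, p = F, r = F, the left side is false but the right side is true.

Only the forward implication holds.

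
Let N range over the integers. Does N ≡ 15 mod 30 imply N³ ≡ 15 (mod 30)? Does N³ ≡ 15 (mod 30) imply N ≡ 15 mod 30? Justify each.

Both implications hold.

(⇒) Suppose N ≡ 15 mod 30. Write N = 30j + 15. Then (30j + 15)³ = 27000j³ + 40500j² + 20250j + 3375 = 30(900j³ + 1350j² + 675j + 112) + 15, so N³ ≡ 15 (mod 30).

(⇐) Conversely, suppose N³ ≡ 15 (mod 30). The only residue r in {0, …, 29} with r³ ≡ 15 (mod 30) is r = 15, so N ≡ 15 (mod 30).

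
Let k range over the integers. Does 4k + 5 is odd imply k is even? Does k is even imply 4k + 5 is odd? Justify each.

(⇐) Suppose k is even. Since 4 is even, 4k is even for every k, so 4k + 5 has the same parity as 5, which is odd. Hence 4k + 5 is odd.

(⇒) This fails: take k = 7. Then 4k + 5 = 33, which is odd, yet k = 7 is odd, not even.

Not equivalent: only (⇐) holds.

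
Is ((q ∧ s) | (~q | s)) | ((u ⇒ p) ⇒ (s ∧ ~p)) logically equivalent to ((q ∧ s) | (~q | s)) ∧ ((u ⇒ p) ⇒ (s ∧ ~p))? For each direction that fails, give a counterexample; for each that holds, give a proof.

Forward direction. This fails. Under s = F, u = F, q = F, p = F, the left side is true but the right side is false.

Converse. Assume the antecedent. If s is true, the consequent reduces to true regardless of the other variables. If s is false, the antecedent forces (s = F, u = T, q = F, p = F), and the consequent holds there. Either way the consequent holds.

Not equivalent: only (⇐) holds.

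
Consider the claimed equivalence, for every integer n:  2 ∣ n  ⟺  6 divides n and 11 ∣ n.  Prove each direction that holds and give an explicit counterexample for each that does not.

(⇒) fails; (⇐) holds.

(→) This fails: take n = 2. Certainly 2 ∣ 2, but 6 ∤ 2.

(←) Suppose 6 ∣ n and 11 ∣ n. Any common multiple of 6 and 11 is a multiple of their lcm; here gcd(6, 11) = 1, so lcm(6, 11) = 6·11 = 66, so 66 ∣ n. Since 2 ∣ 66, it follows that 2 ∣ n.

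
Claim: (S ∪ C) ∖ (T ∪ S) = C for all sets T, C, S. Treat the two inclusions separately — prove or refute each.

Reverse inclusion. This inclusion fails. Take T = {1}, C = {1}, S = ∅; then 1 ∈ C but 1 ∉ (S ∪ C) ∖ (T ∪ S).

Forward inclusion. Let x ∈ (S ∪ C) ∖ (T ∪ S). Then x ∈ C and x ∉ T, S, from which x ∈ C.

Only the forward inclusion holds.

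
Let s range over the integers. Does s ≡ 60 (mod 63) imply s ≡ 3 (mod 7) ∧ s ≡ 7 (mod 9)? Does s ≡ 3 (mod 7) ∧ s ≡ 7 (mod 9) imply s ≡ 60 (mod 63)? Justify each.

Neither direction holds.

Forward direction. This fails: s = 60 gives 60 ≡ 60 (mod 63) but 60 ≡ 4 (mod 7), so the conjunction on the right does not hold.

Converse. This fails: s = 52 satisfies both congruences on the right (52 ≡ 3 mod 7 and 52 ≡ 7 mod 9) yet 52 ≡ 52 (mod 63), not 60.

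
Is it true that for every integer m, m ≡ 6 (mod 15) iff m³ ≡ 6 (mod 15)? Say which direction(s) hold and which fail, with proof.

Both directions hold; the statement is true.

(⇐) Suppose m³ ≡ 6 (mod 15). The only residue r in {0, …, 14} with r³ ≡ 6 (mod 15) is r = 6, so m ≡ 6 (mod 15).

(⇒) Suppose m ≡ 6 (mod 15). Write m = 15j + 6. Then (15j + 6)³ = 3375j³ + 4050j² + 1620j + 216 = 15(225j³ + 270j² + 108j + 14) + 6, so m³ ≡ 6 (mod 15).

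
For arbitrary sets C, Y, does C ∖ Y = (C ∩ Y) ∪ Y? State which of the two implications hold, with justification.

Both inclusions fail.

(⟹) This inclusion fails. Take C = {1}, Y = ∅; then 1 ∈ C ∖ Y but 1 ∉ (C ∩ Y) ∪ Y.

(⟸) This inclusion fails. Take C = ∅, Y = {1}; then 1 ∈ (C ∩ Y) ∪ Y but 1 ∉ C ∖ Y.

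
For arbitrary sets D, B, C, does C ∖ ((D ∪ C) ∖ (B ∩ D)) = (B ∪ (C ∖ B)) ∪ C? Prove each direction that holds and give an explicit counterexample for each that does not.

(⊆) Let x ∈ C ∖ ((D ∪ C) ∖ (B ∩ D)). Then x ∈ D ∩ B ∩ C, from which x ∈ (B ∪ (C ∖ B)) ∪ C.

(⊇) This inclusion fails. Take D = ∅, B = {1}, C = ∅; then 1 ∈ (B ∪ (C ∖ B)) ∪ C but 1 ∉ C ∖ ((D ∪ C) ∖ (B ∩ D)).

Only the forward inclusion holds.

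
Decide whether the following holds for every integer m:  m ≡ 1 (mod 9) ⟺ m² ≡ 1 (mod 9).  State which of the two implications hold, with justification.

(⇒) holds; (⇐) fails.

(⟹) Suppose m ≡ 1 (mod 9). Write m = 9j + 1. Then (9j + 1)² = 81j² + 18j + 1 = 9(9j² + 2j) + 1, so m² ≡ 1 (mod 9).

(⟸) This fails: take m = 8. Then 8² = 64 ≡ 1 (mod 9), yet 8 ≡ 8 (mod 9), not 1.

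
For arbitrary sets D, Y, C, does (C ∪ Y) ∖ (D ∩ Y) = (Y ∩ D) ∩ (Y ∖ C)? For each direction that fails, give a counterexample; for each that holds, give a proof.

Neither inclusion holds.

(⊆) This inclusion fails. Take D = ∅, Y = {1}, C = ∅; then 1 ∈ (C ∪ Y) ∖ (D ∩ Y) but 1 ∉ (Y ∩ D) ∩ (Y ∖ C).

(⊇) This inclusion fails. Take D = {1}, Y = {1}, C = ∅; then 1 ∈ (Y ∩ D) ∩ (Y ∖ C) but 1 ∉ (C ∪ Y) ∖ (D ∩ Y).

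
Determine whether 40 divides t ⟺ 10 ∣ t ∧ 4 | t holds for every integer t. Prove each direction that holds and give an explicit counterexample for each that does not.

Not equivalent: only (⇒) holds.

(⟹) If 40 ∣ t, write t = 40q. Since 40 = 4·10, t = 10·(4q), so 10 ∣ t; and since 40 = 10·4, t = 4·(10q), so 4 ∣ t.

(⟸) This fails: take t = 20. Both 10 ∣ 20 and 4 ∣ 20, yet 20 is not a multiple of 40 (since 20 = 0·40 + 20), so 40 ∤ 20.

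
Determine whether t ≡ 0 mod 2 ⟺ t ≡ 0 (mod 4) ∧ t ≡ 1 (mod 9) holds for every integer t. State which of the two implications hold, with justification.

Forward direction. This fails: t = 0 gives 0 ≡ 0 (mod 2) but 0 ≡ 0 (mod 9), so the conjunction on the right does not hold.

Converse. If t ≡ 0 (mod 4) and t ≡ 1 (mod 9), then by the Chinese remainder theorem t ≡ 28 (mod 36). Since 28 ≡ 0 (mod 2) and 2 ∣ 36, we get t ≡ 0 (mod 2).

Only the reverse direction holds.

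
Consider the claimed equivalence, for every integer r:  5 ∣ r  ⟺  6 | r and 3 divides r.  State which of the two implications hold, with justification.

Forward direction. This fails: take r = 5. Certainly 5 ∣ 5, but 6 ∤ 5.

Converse. This fails: take r = 6. Both 6 ∣ 6 and 3 ∣ 6, yet 6 is not a multiple of 5 (since 6 = 1·5 + 1), so 5 ∤ 6.

(⇒) fails and (⇐) fails.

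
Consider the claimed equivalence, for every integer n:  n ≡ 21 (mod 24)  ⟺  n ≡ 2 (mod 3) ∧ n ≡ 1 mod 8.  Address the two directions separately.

Neither direction holds.

(⇒) This fails: n = 21 gives 21 ≡ 21 (mod 24) but 21 ≡ 0 (mod 3), so the conjunction on the right does not hold.

(⇐) This fails: n = 17 satisfies both congruences on the right (17 ≡ 2 mod 3 and 17 ≡ 1 mod 8) yet 17 ≡ 17 (mod 24), not 21.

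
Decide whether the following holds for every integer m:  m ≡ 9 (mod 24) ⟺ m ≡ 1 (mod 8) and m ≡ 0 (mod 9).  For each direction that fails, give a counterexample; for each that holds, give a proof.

[⇒] This fails: m = 57 gives 57 ≡ 9 (mod 24) but 57 ≡ 3 (mod 9), so the conjunction on the right does not hold.

[⇐] Conversely, if m ≡ 1 (mod 8) and m ≡ 0 (mod 9), then by the Chinese remainder theorem m ≡ 9 (mod 72). Since 9 ≡ 9 (mod 24) and 24 ∣ 72, we get m ≡ 9 (mod 24).

Not equivalent: only (⇐) holds.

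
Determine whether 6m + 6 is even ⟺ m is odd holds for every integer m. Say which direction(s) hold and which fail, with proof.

(→) This fails: take m = 4. Then 6m + 6 = 30, which is even, yet m = 4 is even, not odd.

(←) Suppose m is odd. Since 6 is even, 6m is even for every m, so 6m + 6 has the same parity as 6, which is even. Hence 6m + 6 is even.

(⇒) fails; (⇐) holds.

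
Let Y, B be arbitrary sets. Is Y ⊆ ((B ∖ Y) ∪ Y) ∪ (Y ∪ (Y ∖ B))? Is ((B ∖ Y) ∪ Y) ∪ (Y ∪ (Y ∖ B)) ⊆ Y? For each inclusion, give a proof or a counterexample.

(⟹) Let x ∈ Y. Then either x ∈ Y and x ∉ B; or x ∈ Y ∩ B. In each case x ∈ ((B ∖ Y) ∪ Y) ∪ (Y ∪ (Y ∖ B)), so Y ⊆ ((B ∖ Y) ∪ Y) ∪ (Y ∪ (Y ∖ B)).

(⟸) This inclusion fails. Take Y = ∅, B = {1}; then 1 ∈ ((B ∖ Y) ∪ Y) ∪ (Y ∪ (Y ∖ B)) but 1 ∉ Y.

The sets are not equal: only the forward inclusion holds.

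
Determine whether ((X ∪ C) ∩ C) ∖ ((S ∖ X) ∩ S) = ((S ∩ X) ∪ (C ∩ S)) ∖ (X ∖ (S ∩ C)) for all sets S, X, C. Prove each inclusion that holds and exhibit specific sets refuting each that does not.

Both inclusions fail.

Forward inclusion. This inclusion fails. Take S = ∅, X = ∅, C = {1}; then 1 ∈ ((X ∪ C) ∩ C) ∖ ((S ∖ X) ∩ S) but 1 ∉ ((S ∩ X) ∪ (C ∩ S)) ∖ (X ∖ (S ∩ C)).

Reverse inclusion. This inclusion fails. Take S = {1}, X = ∅, C = {1}; then 1 ∈ ((S ∩ X) ∪ (C ∩ S)) ∖ (X ∖ (S ∩ C)) but 1 ∉ ((X ∪ C) ∩ C) ∖ ((S ∖ X) ∩ S).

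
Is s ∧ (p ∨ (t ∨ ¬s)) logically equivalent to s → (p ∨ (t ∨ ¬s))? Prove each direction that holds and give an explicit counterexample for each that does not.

Forward direction. Assume the antecedent. If t is true, s → (p ∨ (t ∨ ¬s)) reduces to true regardless of the other variables. If t is false, the antecedent forces (t = F, s = T, p = T), and s → (p ∨ (t ∨ ¬s)) holds there. Either way s → (p ∨ (t ∨ ¬s)) holds.

Converse. This fails. Under t = F, s = F, p = F, the left side is false but the right side is true.

(⇒) holds; (⇐) fails.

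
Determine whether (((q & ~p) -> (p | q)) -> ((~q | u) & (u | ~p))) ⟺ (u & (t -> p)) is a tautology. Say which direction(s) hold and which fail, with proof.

Forward direction. This fails. Under u = F, q = F, t = F, p = F, the left side is true but the right side is false.

Converse. Assume the antecedent. If u is true, the consequent reduces to true regardless of the other variables. If u is false, the antecedent cannot hold. Either way the consequent holds.

The forward direction fails; the converse holds.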